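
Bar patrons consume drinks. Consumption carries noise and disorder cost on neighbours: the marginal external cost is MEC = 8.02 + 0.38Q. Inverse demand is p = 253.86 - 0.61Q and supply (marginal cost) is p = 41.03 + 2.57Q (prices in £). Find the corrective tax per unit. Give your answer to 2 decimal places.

Social marginal benefit = demand − MEC = 245.84 - 0.99Q.
Set SMB = MC: 245.84 - 0.99Q = 41.03 + 2.57Q → Q* = 57.5309.
The Pigouvian tax equals MEC at Q*: 8.02 + 0.38×57.5309 = 29.8817.

tax = £29.88 per unit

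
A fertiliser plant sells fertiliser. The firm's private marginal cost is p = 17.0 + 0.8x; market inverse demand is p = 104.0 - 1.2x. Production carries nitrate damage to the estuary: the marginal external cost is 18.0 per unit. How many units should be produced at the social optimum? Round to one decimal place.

Social marginal cost = private MC + MEC = 35.0 + 0.8x.
Set SMC = demand: 35.0 + 0.8x = 104.0 - 1.2x → x* = 34.5000.

x* = 34.5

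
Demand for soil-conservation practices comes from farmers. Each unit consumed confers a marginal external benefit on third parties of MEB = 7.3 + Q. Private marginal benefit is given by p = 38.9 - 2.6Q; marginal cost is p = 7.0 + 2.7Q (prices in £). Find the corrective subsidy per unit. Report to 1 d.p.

Social marginal benefit = demand + MEB = 46.2 - 1.6Q.
Set SMB = MC: 46.2 - 1.6Q = 7.0 + 2.7Q → Q* = 9.1163.
The Pigouvian subsidy equals MEB at Q*: 7.3 + 1.0×9.1163 = 16.4163.

subsidy = £16.4 per unit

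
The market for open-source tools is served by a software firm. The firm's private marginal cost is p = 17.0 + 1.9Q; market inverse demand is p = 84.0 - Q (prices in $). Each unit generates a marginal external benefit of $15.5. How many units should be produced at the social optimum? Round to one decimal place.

Social marginal cost = private MC − MEB = 1.5 + 1.9Q.
Set SMC = demand: 1.5 + 1.9Q = 84.0 - Q → Q* = 28.4483.

Q* = 28.4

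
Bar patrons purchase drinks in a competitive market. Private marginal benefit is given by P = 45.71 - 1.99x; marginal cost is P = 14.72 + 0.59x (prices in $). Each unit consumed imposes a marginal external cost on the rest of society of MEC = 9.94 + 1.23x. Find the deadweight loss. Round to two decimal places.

DWL = $80.16

Market equilibrium (private): 14.72 + 0.59x = 45.71 - 1.99x → x_m = 12.0116.
Social marginal benefit = demand − MEC = 35.77 - 3.22x.
Set SMB = MC: 35.77 - 3.22x = 14.72 + 0.59x → x* = 5.5249.
Between x* and x_m the wedge MC − SMB runs linearly from 0 to MEC(x_m), so the loss is a triangle.
DWL = ½ × 6.4867 × 24.7143 = 80.1571.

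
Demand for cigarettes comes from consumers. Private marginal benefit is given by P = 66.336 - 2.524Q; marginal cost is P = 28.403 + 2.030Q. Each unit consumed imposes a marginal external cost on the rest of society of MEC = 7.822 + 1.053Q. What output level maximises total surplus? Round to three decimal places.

Q* = 5.370

Social marginal benefit = demand − MEC = 58.514 - 3.577Q.
Set SMB = MC: 58.514 - 3.577Q = 28.403 + 2.030Q → Q* = 5.3703.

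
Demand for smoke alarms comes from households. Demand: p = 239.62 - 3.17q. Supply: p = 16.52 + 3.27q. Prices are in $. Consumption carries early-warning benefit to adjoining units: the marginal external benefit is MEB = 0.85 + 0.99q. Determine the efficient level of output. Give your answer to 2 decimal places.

q* = 41.09

Social marginal benefit = demand + MEB = 240.47 - 2.18q.
Set SMB = MC: 240.47 - 2.18q = 16.52 + 3.27q → q* = 41.0917.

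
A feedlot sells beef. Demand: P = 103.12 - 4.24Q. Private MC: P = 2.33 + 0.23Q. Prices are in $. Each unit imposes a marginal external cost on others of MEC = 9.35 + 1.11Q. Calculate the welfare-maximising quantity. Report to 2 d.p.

Q* = 16.39

Social marginal cost = private MC + MEC = 11.68 + 1.34Q.
Set SMC = demand: 11.68 + 1.34Q = 103.12 - 4.24Q → Q* = 16.3871.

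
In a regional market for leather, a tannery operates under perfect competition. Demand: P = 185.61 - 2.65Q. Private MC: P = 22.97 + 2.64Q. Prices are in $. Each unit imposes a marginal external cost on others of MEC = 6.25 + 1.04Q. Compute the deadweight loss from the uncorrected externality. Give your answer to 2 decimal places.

Market equilibrium (private): 22.97 + 2.64Q = 185.61 - 2.65Q → Q_m = 30.7448.
Social marginal cost = private MC + MEC = 29.22 + 3.68Q.
Set SMC = demand: 29.22 + 3.68Q = 185.61 - 2.65Q → Q* = 24.7062.
Height of the DWL triangle at Q_m is SMC(Q_m) − demand(Q_m) = MEC(Q_m) = 38.2246.
DWL = ½ × 6.0386 × 38.2246 = 115.4115.

DWL = $115.41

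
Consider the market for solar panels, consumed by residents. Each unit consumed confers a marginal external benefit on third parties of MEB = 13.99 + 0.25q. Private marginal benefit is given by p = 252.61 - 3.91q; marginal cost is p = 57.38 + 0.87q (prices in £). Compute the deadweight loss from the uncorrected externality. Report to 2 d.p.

DWL = £64.64

Market equilibrium (private): 57.38 + 0.87q = 252.61 - 3.91q → q_m = 40.8431.
Social marginal benefit = demand + MEB = 266.60 - 3.66q.
Set SMB = MC: 266.60 - 3.66q = 57.38 + 0.87q → q* = 46.1854.
The loss is the area between SMB and MC from q* to q_m; with linear curves that's a triangle of height MEB(q_m).
DWL = ½ × 5.3423 × 24.2008 = 64.6440.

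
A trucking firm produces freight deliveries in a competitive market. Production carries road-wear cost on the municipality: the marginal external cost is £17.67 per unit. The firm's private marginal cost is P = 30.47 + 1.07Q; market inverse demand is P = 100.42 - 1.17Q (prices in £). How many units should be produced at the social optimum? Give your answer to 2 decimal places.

Social marginal cost = private MC + MEC = 48.14 + 1.07Q.
Set SMC = demand: 48.14 + 1.07Q = 100.42 - 1.17Q → Q* = 23.3393.

Q* = 23.34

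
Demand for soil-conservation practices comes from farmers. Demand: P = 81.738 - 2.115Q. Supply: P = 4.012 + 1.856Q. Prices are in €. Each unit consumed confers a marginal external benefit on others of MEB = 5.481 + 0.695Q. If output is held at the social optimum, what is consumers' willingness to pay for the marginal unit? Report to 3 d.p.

Social marginal benefit = demand + MEB = 87.219 - 1.420Q.
Set SMB = MC: 87.219 - 1.420Q = 4.012 + 1.856Q → Q* = 25.3990.
Consumer price on the demand curve at Q*: 81.738 − 2.115×25.3990 = 28.0191.

P = €28.019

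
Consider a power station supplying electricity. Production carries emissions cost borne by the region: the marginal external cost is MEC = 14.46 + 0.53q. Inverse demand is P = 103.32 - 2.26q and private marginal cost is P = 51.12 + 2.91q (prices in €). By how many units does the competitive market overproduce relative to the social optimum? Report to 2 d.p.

Market equilibrium (private): 51.12 + 2.91q = 103.32 - 2.26q → q_m = 10.0967.
Social marginal cost = private MC + MEC = 65.58 + 3.44q.
Set SMC = demand: 65.58 + 3.44q = 103.32 - 2.26q → q* = 6.6211.
Gap = |10.0967 − 6.6211| = 3.4756.

3.48 units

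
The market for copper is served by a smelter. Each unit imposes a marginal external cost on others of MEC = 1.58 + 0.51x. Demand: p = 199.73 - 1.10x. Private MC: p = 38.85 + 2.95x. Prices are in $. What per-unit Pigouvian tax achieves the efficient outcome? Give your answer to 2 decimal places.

Social marginal cost = private MC + MEC = 40.43 + 3.46x.
Set SMC = demand: 40.43 + 3.46x = 199.73 - 1.10x → x* = 34.9342.
The Pigouvian tax equals MEC at x*: 1.58 + 0.51×34.9342 = 19.3964.

tax = $19.40 per unit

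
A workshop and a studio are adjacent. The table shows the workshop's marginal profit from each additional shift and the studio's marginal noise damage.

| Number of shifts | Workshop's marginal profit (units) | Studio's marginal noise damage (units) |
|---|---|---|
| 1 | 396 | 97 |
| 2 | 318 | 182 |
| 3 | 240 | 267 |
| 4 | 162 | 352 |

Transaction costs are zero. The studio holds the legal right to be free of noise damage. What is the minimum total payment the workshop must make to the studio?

279

Efficient level: marginal profit ≥ marginal noise damage through level 2, so k* = 2.
With the studio holding the right, the workshop must at least compensate total damage at k*: 97 + 182 = 279.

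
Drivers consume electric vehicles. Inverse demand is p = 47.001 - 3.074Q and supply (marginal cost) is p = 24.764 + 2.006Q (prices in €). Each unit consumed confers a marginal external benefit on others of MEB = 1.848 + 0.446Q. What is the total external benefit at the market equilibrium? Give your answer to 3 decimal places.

€12.362

Market equilibrium (private): 24.764 + 2.006Q = 47.001 - 3.074Q → Q_m = 4.3774.
Total external benefit = ∫₀^{Q_m} (1.848 + 0.446Q) dQ = 1.848×4.3774 + ½×0.446×4.3774² = 12.3625.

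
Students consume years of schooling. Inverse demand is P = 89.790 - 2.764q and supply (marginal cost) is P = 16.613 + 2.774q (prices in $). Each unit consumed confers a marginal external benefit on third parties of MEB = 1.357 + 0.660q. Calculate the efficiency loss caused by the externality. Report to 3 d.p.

DWL = $10.411

Market equilibrium (private): 16.613 + 2.774q = 89.790 - 2.764q → q_m = 13.2136.
Social marginal benefit = demand + MEB = 91.147 - 2.104q.
Set SMB = MC: 91.147 - 2.104q = 16.613 + 2.774q → q* = 15.2796.
Between q* and q_m the wedge SMB − MC runs linearly from 0 to MEB(q_m), so the loss is a triangle.
DWL = ½ × 2.0660 × 10.0780 = 10.4106.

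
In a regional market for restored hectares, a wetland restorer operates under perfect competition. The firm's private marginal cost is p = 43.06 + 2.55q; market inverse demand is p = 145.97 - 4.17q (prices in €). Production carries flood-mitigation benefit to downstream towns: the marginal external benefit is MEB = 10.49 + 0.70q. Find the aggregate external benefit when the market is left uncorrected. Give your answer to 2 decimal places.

Market equilibrium (private): 43.06 + 2.55q = 145.97 - 4.17q → q_m = 15.3140.
Total external benefit = ∫₀^{q_m} (10.49 + 0.70q) dq = 10.49×15.3140 + ½×0.70×15.3140² = 242.7254.

€242.73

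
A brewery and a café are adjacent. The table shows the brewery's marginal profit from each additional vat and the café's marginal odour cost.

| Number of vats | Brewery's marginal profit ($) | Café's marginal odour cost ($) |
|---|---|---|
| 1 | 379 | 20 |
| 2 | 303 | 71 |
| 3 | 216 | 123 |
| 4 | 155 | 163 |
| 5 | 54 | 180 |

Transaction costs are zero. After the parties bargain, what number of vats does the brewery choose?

Bargaining reaches the level where marginal profit last exceeds marginal odour cost.
That holds through level 3 (216 ≥ 123) but not at 4 (155 < 163).

3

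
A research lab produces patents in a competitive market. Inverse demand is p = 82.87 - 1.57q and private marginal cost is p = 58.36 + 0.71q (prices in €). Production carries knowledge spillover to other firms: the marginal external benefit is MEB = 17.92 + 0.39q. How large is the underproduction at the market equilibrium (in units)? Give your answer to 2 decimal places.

11.70 units

Market equilibrium (private): 58.36 + 0.71q = 82.87 - 1.57q → q_m = 10.7500.
Social marginal cost = private MC − MEB = 40.44 + 0.32q.
Set SMC = demand: 40.44 + 0.32q = 82.87 - 1.57q → q* = 22.4497.
Gap = |10.7500 − 22.4497| = 11.6997.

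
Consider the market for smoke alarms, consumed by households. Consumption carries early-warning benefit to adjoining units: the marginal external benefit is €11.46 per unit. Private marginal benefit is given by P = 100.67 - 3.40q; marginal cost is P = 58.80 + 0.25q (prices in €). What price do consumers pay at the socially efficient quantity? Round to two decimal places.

Social marginal benefit = demand + MEB = 112.13 - 3.40q.
Set SMB = MC: 112.13 - 3.40q = 58.80 + 0.25q → q* = 14.6110.
Consumer price on the demand curve at q*: 100.67 − 3.40×14.6110 = 50.9926.

P = €50.99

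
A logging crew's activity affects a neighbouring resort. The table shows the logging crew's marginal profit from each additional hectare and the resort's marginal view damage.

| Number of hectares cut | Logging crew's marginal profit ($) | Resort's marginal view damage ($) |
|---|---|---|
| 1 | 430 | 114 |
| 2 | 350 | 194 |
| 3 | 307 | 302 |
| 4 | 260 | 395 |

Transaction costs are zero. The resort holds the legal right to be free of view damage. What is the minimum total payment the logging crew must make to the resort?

Efficient level: marginal profit ≥ marginal view damage through level 3, so k* = 3.
With the resort holding the right, the logging crew must at least compensate total damage at k*: 114 + 194 + 302 = 610.

$610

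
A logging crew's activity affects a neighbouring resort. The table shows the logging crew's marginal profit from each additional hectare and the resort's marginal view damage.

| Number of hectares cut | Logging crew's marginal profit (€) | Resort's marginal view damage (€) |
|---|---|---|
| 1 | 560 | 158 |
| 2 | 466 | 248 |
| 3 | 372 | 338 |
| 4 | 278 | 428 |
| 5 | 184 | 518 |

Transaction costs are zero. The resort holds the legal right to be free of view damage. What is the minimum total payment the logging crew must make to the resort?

€744

Efficient level: marginal profit ≥ marginal view damage through level 3, so k* = 3.
With the resort holding the right, the logging crew must at least compensate total damage at k*: 158 + 248 + 338 = 744.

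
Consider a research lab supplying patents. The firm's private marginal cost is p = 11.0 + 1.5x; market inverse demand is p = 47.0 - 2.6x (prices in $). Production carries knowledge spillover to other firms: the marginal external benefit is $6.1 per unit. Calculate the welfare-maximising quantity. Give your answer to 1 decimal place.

Social marginal cost = private MC − MEB = 4.9 + 1.5x.
Set SMC = demand: 4.9 + 1.5x = 47.0 - 2.6x → x* = 10.2683.

x* = 10.3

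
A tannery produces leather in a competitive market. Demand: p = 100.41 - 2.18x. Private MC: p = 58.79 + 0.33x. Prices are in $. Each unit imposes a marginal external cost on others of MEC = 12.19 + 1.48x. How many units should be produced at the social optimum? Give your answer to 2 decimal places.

x* = 7.38

Social marginal cost = private MC + MEC = 70.98 + 1.81x.
Set SMC = demand: 70.98 + 1.81x = 100.41 - 2.18x → x* = 7.3759.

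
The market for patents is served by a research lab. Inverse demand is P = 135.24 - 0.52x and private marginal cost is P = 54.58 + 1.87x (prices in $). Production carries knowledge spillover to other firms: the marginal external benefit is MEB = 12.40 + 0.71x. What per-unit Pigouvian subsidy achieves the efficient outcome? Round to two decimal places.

subsidy = $51.73 per unit

Social marginal cost = private MC − MEB = 42.18 + 1.16x.
Set SMC = demand: 42.18 + 1.16x = 135.24 - 0.52x → x* = 55.3929.
The Pigouvian subsidy equals MEB at x*: 12.40 + 0.71×55.3929 = 51.7290.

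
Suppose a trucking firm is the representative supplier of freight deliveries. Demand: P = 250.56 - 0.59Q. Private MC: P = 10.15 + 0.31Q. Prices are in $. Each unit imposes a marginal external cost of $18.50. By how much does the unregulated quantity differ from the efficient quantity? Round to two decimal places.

20.56 units

Market equilibrium (private): 10.15 + 0.31Q = 250.56 - 0.59Q → Q_m = 267.1222.
Social marginal cost = private MC + MEC = 28.65 + 0.31Q.
Set SMC = demand: 28.65 + 0.31Q = 250.56 - 0.59Q → Q* = 246.5667.
Gap = |267.1222 − 246.5667| = 20.5555.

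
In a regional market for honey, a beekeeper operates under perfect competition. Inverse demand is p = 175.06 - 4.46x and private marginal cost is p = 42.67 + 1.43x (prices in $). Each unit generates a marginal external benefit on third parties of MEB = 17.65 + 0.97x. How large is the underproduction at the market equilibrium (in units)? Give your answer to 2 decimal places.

8.02 units

Market equilibrium (private): 42.67 + 1.43x = 175.06 - 4.46x → x_m = 22.4771.
Social marginal cost = private MC − MEB = 25.02 + 0.46x.
Set SMC = demand: 25.02 + 0.46x = 175.06 - 4.46x → x* = 30.4959.
Gap = |22.4771 − 30.4959| = 8.0188.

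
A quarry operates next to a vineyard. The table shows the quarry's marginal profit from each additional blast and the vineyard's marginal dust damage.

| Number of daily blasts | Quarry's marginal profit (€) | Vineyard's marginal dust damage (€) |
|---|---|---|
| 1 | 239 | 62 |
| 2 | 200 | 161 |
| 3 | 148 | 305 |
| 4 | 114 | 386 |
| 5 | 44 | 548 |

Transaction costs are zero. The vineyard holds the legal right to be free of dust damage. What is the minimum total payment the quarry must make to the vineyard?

Efficient level: marginal profit ≥ marginal dust damage through level 2, so k* = 2.
With the vineyard holding the right, the quarry must at least compensate total damage at k*: 62 + 161 = 223.

€223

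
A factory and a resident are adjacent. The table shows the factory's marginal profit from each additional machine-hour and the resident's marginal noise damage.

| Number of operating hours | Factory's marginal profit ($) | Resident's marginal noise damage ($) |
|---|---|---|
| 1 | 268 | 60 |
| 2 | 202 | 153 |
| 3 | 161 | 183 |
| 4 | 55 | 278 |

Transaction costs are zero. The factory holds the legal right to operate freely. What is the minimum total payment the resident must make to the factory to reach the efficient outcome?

$216

Left alone the factory would choose level 4 (marginal profit stays positive).
Efficient level: k* = 2 (marginal profit ≥ marginal noise damage through 2).
The resident must at least cover the factory's forgone profit from cutting 4→2: 161 + 55 = 216.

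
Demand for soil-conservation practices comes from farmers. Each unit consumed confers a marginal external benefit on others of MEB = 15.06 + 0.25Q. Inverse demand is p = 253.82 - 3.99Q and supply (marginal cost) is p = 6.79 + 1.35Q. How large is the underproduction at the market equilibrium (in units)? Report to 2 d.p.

Market equilibrium (private): 6.79 + 1.35Q = 253.82 - 3.99Q → Q_m = 46.2603.
Social marginal benefit = demand + MEB = 268.88 - 3.74Q.
Set SMB = MC: 268.88 - 3.74Q = 6.79 + 1.35Q → Q* = 51.4912.
Gap = |46.2603 − 51.4912| = 5.2309.

5.23 units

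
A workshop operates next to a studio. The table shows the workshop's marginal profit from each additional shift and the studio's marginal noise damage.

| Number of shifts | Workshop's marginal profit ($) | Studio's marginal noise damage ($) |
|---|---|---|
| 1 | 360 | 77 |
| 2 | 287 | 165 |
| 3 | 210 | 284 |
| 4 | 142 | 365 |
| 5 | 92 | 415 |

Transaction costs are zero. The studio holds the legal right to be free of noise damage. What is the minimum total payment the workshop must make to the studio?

Efficient level: marginal profit ≥ marginal noise damage through level 2, so k* = 2.
With the studio holding the right, the workshop must at least compensate total damage at k*: 77 + 165 = 242.

$242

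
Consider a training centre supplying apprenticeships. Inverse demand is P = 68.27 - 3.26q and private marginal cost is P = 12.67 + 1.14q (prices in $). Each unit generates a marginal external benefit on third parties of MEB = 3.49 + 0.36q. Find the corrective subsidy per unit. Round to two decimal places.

subsidy = $8.76 per unit

Social marginal cost = private MC − MEB = 9.18 + 0.78q.
Set SMC = demand: 9.18 + 0.78q = 68.27 - 3.26q → q* = 14.6262.
The Pigouvian subsidy equals MEB at q*: 3.49 + 0.36×14.6262 = 8.7554.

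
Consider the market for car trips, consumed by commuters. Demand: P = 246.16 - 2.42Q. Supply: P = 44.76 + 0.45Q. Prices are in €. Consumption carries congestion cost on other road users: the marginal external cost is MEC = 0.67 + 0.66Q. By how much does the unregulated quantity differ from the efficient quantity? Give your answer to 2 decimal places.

13.31 units

Market equilibrium (private): 44.76 + 0.45Q = 246.16 - 2.42Q → Q_m = 70.1742.
Social marginal benefit = demand − MEC = 245.49 - 3.08Q.
Set SMB = MC: 245.49 - 3.08Q = 44.76 + 0.45Q → Q* = 56.8640.
Gap = |70.1742 − 56.8640| = 13.3102.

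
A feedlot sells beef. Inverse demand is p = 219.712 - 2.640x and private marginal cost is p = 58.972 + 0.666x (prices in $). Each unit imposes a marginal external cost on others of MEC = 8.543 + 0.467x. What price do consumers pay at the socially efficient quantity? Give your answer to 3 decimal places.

Social marginal cost = private MC + MEC = 67.515 + 1.133x.
Set SMC = demand: 67.515 + 1.133x = 219.712 - 2.640x → x* = 40.3385.
Consumer price on the demand curve at x*: 219.712 − 2.640×40.3385 = 113.2184.

P = $113.218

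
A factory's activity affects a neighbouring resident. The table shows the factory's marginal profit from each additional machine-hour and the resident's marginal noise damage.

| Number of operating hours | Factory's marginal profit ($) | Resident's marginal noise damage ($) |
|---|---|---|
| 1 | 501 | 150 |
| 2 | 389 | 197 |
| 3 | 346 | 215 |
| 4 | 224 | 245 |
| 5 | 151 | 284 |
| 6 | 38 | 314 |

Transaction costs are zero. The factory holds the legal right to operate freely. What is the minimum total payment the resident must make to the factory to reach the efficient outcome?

Left alone the factory would choose level 6 (marginal profit stays positive).
Efficient level: k* = 3 (marginal profit ≥ marginal noise damage through 3).
The resident must at least cover the factory's forgone profit from cutting 6→3: 224 + 151 + 38 = 413.

$413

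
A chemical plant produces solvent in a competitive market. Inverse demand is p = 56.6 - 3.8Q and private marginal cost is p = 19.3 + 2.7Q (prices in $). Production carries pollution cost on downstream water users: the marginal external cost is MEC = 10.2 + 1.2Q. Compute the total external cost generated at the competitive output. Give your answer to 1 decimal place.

$78.3

Market equilibrium (private): 19.3 + 2.7Q = 56.6 - 3.8Q → Q_m = 5.7385.
Total external cost = ∫₀^{Q_m} (10.2 + 1.2Q) dQ = 10.2×5.7385 + ½×1.2×5.7385² = 78.2909.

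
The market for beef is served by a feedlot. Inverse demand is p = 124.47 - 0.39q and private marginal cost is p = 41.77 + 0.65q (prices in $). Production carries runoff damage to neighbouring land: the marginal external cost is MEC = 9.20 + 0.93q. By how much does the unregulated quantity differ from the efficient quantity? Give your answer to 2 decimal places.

Market equilibrium (private): 41.77 + 0.65q = 124.47 - 0.39q → q_m = 79.5192.
Social marginal cost = private MC + MEC = 50.97 + 1.58q.
Set SMC = demand: 50.97 + 1.58q = 124.47 - 0.39q → q* = 37.3096.
Gap = |79.5192 − 37.3096| = 42.2096.

42.21 units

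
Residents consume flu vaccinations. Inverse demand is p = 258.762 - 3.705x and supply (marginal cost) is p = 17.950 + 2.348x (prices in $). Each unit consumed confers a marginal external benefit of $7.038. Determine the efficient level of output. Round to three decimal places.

x* = 40.947

Social marginal benefit = demand + MEB = 265.800 - 3.705x.
Set SMB = MC: 265.800 - 3.705x = 17.950 + 2.348x → x* = 40.9466.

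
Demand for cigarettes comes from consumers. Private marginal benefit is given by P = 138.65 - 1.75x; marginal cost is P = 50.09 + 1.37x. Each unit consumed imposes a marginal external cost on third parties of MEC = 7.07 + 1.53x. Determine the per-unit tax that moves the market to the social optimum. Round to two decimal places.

tax = 33.88 per unit

Social marginal benefit = demand − MEC = 131.58 - 3.28x.
Set SMB = MC: 131.58 - 3.28x = 50.09 + 1.37x → x* = 17.5247.
The Pigouvian tax equals MEC at x*: 7.07 + 1.53×17.5247 = 33.8828.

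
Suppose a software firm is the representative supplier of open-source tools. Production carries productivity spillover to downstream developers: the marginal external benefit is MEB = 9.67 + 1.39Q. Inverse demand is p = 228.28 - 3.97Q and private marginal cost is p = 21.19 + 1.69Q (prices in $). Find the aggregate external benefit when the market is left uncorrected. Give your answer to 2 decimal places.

$1284.21

Market equilibrium (private): 21.19 + 1.69Q = 228.28 - 3.97Q → Q_m = 36.5883.
Total external benefit = ∫₀^{Q_m} (9.67 + 1.39Q) dQ = 9.67×36.5883 + ½×1.39×36.5883² = 1284.2079.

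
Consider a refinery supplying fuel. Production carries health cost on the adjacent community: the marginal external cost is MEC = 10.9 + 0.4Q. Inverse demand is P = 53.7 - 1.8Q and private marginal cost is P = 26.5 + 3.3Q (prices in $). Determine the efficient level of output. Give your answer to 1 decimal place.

Q* = 3.0

Social marginal cost = private MC + MEC = 37.4 + 3.7Q.
Set SMC = demand: 37.4 + 3.7Q = 53.7 - 1.8Q → Q* = 2.9636.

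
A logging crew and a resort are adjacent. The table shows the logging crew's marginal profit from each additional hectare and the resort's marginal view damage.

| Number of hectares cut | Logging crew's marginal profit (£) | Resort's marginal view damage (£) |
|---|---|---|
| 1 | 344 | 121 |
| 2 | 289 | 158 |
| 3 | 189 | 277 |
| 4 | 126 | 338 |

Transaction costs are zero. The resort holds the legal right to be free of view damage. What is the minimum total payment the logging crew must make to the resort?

£279

Efficient level: marginal profit ≥ marginal view damage through level 2, so k* = 2.
With the resort holding the right, the logging crew must at least compensate total damage at k*: 121 + 158 = 279.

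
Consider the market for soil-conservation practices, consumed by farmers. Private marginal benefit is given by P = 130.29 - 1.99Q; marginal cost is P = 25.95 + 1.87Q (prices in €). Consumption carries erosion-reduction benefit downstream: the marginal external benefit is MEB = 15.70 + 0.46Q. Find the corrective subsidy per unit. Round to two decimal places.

subsidy = €31.94 per unit

Social marginal benefit = demand + MEB = 145.99 - 1.53Q.
Set SMB = MC: 145.99 - 1.53Q = 25.95 + 1.87Q → Q* = 35.3059.
The Pigouvian subsidy equals MEB at Q*: 15.70 + 0.46×35.3059 = 31.9407.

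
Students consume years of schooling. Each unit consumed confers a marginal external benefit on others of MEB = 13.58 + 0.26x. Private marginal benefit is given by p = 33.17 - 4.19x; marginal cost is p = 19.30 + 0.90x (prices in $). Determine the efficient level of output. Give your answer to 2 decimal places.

x* = 5.68

Social marginal benefit = demand + MEB = 46.75 - 3.93x.
Set SMB = MC: 46.75 - 3.93x = 19.30 + 0.90x → x* = 5.6832.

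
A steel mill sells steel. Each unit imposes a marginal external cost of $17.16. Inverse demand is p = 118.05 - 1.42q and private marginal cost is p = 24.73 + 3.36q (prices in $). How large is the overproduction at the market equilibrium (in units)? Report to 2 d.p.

3.59 units

Market equilibrium (private): 24.73 + 3.36q = 118.05 - 1.42q → q_m = 19.5230.
Social marginal cost = private MC + MEC = 41.89 + 3.36q.
Set SMC = demand: 41.89 + 3.36q = 118.05 - 1.42q → q* = 15.9331.
Gap = |19.5230 − 15.9331| = 3.5899.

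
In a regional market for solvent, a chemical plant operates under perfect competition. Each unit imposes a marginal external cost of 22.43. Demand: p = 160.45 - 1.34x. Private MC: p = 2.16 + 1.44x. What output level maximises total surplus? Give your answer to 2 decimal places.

x* = 48.87

Social marginal cost = private MC + MEC = 24.59 + 1.44x.
Set SMC = demand: 24.59 + 1.44x = 160.45 - 1.34x → x* = 48.8705.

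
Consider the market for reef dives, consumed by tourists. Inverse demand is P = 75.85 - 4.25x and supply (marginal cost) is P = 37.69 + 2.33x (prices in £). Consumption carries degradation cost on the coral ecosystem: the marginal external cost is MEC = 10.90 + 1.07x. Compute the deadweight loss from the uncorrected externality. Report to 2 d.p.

DWL = £19.12

Market equilibrium (private): 37.69 + 2.33x = 75.85 - 4.25x → x_m = 5.7994.
Social marginal benefit = demand − MEC = 64.95 - 5.32x.
Set SMB = MC: 64.95 - 5.32x = 37.69 + 2.33x → x* = 3.5634.
The welfare-loss triangle has base |x_m − x*| and height MEC(x_m) (the vertical gap between SMB and MC is zero at x* and MEC at x_m).
DWL = ½ × 2.2360 × 17.1053 = 19.1237.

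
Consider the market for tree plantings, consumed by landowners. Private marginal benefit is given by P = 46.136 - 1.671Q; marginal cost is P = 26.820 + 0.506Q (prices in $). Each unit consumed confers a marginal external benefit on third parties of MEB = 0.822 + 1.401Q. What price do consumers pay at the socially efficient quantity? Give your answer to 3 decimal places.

Social marginal benefit = demand + MEB = 46.958 - 0.270Q.
Set SMB = MC: 46.958 - 0.270Q = 26.820 + 0.506Q → Q* = 25.9510.
Consumer price on the demand curve at Q*: 46.136 − 1.671×25.9510 = 2.7719.

P = $2.772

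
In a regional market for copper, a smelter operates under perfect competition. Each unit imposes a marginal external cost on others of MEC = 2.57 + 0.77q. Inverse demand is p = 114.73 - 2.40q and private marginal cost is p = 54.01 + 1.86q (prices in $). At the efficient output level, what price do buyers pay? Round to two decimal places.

Social marginal cost = private MC + MEC = 56.58 + 2.63q.
Set SMC = demand: 56.58 + 2.63q = 114.73 - 2.40q → q* = 11.5606.
Consumer price on the demand curve at q*: 114.73 − 2.40×11.5606 = 86.9846.

P = $86.98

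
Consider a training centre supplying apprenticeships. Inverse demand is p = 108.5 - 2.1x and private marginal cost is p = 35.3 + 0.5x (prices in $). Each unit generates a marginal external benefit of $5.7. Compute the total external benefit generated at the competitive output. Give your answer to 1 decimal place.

$160.5

Market equilibrium (private): 35.3 + 0.5x = 108.5 - 2.1x → x_m = 28.1538.
Total external benefit = MEB × x_m = 5.7 × 28.1538 = 160.4767.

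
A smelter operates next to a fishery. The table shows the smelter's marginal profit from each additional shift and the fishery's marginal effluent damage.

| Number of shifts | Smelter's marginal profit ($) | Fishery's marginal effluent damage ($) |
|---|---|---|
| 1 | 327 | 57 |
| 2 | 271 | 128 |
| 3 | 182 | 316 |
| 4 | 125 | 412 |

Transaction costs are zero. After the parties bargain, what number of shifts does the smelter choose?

2

Bargaining reaches the level where marginal profit last exceeds marginal effluent damage.
That holds through level 2 (271 ≥ 128) but not at 3 (182 < 316).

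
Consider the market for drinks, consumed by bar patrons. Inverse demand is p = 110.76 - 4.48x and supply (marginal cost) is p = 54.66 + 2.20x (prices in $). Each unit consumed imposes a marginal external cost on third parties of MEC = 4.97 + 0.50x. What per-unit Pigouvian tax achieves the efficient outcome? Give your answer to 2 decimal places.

tax = $8.53 per unit

Social marginal benefit = demand − MEC = 105.79 - 4.98x.
Set SMB = MC: 105.79 - 4.98x = 54.66 + 2.20x → x* = 7.1212.
The Pigouvian tax equals MEC at x*: 4.97 + 0.50×7.1212 = 8.5306.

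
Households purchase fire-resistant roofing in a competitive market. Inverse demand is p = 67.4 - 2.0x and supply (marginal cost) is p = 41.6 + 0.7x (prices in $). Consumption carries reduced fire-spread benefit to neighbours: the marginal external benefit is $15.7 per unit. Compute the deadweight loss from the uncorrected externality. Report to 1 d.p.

DWL = $45.6

Market equilibrium (private): 41.6 + 0.7x = 67.4 - 2.0x → x_m = 9.5556.
Social marginal benefit = demand + MEB = 83.1 - 2.0x.
Set SMB = MC: 83.1 - 2.0x = 41.6 + 0.7x → x* = 15.3704.
Height of the DWL triangle at x_m is SMB(x_m) − MC(x_m) = MEB(x_m) = 15.7000.
DWL = ½ × 5.8148 × 15.7000 = 45.6462.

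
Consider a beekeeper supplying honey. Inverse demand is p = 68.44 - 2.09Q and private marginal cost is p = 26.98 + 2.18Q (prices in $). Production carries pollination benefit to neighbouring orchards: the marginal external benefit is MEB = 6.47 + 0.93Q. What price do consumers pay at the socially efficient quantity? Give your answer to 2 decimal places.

P = $38.45

Social marginal cost = private MC − MEB = 20.51 + 1.25Q.
Set SMC = demand: 20.51 + 1.25Q = 68.44 - 2.09Q → Q* = 14.3503.
Consumer price on the demand curve at Q*: 68.44 − 2.09×14.3503 = 38.4479.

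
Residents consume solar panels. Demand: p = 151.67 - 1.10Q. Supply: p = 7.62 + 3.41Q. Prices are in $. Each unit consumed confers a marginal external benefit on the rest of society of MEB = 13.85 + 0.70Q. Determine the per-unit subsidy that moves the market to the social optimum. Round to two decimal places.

subsidy = $42.86 per unit

Social marginal benefit = demand + MEB = 165.52 - 0.40Q.
Set SMB = MC: 165.52 - 0.40Q = 7.62 + 3.41Q → Q* = 41.4436.
The Pigouvian subsidy equals MEB at Q*: 13.85 + 0.70×41.4436 = 42.8605.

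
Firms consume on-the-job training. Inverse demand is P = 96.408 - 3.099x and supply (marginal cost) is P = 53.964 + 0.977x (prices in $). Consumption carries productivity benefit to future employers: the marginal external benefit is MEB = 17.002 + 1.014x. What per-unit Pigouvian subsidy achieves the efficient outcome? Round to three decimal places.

Social marginal benefit = demand + MEB = 113.410 - 2.085x.
Set SMB = MC: 113.410 - 2.085x = 53.964 + 0.977x → x* = 19.4141.
The Pigouvian subsidy equals MEB at x*: 17.002 + 1.014×19.4141 = 36.6879.

subsidy = $36.688 per unit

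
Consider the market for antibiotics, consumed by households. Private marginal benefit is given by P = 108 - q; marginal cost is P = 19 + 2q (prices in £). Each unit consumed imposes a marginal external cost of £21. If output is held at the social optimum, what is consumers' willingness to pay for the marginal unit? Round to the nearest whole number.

P = £85

Social marginal benefit = demand − MEC = 87 - q.
Set SMB = MC: 87 - q = 19 + 2q → q* = 22.6667.
Consumer price on the demand curve at q*: 108 − 1×22.6667 = 85.3333.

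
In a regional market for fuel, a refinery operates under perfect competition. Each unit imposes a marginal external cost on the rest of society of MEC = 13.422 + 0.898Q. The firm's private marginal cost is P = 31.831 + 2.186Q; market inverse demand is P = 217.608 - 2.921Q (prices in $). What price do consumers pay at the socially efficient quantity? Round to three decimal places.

Social marginal cost = private MC + MEC = 45.253 + 3.084Q.
Set SMC = demand: 45.253 + 3.084Q = 217.608 - 2.921Q → Q* = 28.7019.
Consumer price on the demand curve at Q*: 217.608 − 2.921×28.7019 = 133.7698.

P = $133.770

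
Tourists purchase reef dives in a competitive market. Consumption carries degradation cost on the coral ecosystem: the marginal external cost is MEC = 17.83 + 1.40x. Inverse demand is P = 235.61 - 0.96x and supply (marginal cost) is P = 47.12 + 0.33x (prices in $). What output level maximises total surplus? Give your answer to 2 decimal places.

x* = 63.44

Social marginal benefit = demand − MEC = 217.78 - 2.36x.
Set SMB = MC: 217.78 - 2.36x = 47.12 + 0.33x → x* = 63.4424.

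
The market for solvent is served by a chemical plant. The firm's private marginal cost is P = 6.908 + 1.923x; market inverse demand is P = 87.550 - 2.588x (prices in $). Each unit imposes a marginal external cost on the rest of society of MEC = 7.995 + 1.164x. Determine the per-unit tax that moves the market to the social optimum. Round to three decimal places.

Social marginal cost = private MC + MEC = 14.903 + 3.087x.
Set SMC = demand: 14.903 + 3.087x = 87.550 - 2.588x → x* = 12.8012.
The Pigouvian tax equals MEC at x*: 7.995 + 1.164×12.8012 = 22.8956.

tax = $22.896 per unit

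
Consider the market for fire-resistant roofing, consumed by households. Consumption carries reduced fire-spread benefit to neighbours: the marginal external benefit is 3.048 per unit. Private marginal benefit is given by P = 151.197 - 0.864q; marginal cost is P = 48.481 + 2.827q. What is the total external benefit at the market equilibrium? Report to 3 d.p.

Market equilibrium (private): 48.481 + 2.827q = 151.197 - 0.864q → q_m = 27.8288.
Total external benefit = MEB × q_m = 3.048 × 27.8288 = 84.8222.

84.822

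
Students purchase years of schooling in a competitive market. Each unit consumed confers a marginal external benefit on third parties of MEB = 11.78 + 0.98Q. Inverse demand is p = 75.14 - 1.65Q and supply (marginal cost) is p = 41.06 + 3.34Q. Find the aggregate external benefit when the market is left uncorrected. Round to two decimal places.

Market equilibrium (private): 41.06 + 3.34Q = 75.14 - 1.65Q → Q_m = 6.8297.
Total external benefit = ∫₀^{Q_m} (11.78 + 0.98Q) dQ = 11.78×6.8297 + ½×0.98×6.8297² = 103.3098.

103.31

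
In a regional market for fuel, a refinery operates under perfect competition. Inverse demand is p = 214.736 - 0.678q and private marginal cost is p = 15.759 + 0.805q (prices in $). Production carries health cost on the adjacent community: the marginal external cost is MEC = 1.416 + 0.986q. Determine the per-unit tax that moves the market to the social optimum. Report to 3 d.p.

Social marginal cost = private MC + MEC = 17.175 + 1.791q.
Set SMC = demand: 17.175 + 1.791q = 214.736 - 0.678q → q* = 80.0166.
The Pigouvian tax equals MEC at q*: 1.416 + 0.986×80.0166 = 80.3124.

tax = $80.312 per unit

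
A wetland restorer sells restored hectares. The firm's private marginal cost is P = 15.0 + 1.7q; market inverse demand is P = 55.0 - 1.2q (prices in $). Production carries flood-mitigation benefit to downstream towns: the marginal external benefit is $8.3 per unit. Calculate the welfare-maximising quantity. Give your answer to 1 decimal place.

Social marginal cost = private MC − MEB = 6.7 + 1.7q.
Set SMC = demand: 6.7 + 1.7q = 55.0 - 1.2q → q* = 16.6552.

q* = 16.7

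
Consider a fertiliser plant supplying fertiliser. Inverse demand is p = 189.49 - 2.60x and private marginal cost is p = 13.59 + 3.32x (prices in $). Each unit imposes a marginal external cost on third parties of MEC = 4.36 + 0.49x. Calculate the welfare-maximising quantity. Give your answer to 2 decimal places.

x* = 26.76

Social marginal cost = private MC + MEC = 17.95 + 3.81x.
Set SMC = demand: 17.95 + 3.81x = 189.49 - 2.60x → x* = 26.7613.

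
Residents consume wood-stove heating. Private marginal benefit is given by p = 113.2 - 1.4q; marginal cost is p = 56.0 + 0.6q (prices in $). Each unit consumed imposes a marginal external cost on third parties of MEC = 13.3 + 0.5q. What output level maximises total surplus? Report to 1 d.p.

Social marginal benefit = demand − MEC = 99.9 - 1.9q.
Set SMB = MC: 99.9 - 1.9q = 56.0 + 0.6q → q* = 17.5600.

q* = 17.6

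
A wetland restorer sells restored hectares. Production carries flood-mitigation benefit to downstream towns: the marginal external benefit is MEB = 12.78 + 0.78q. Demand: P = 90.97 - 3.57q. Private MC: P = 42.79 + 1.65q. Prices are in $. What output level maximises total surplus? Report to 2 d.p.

q* = 13.73

Social marginal cost = private MC − MEB = 30.01 + 0.87q.
Set SMC = demand: 30.01 + 0.87q = 90.97 - 3.57q → q* = 13.7297.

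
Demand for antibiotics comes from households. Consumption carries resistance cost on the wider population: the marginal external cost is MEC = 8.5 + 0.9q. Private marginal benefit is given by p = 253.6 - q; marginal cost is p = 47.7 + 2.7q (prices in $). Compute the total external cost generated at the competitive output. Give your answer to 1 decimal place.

Market equilibrium (private): 47.7 + 2.7q = 253.6 - q → q_m = 55.6486.
Total external cost = ∫₀^{q_m} (8.5 + 0.9q) dq = 8.5×55.6486 + ½×0.9×55.6486² = 1866.5581.

$1866.6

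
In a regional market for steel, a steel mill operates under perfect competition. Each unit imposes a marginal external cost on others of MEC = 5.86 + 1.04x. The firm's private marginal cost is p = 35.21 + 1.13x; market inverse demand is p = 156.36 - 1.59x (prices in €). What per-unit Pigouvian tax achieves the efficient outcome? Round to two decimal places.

tax = €37.75 per unit

Social marginal cost = private MC + MEC = 41.07 + 2.17x.
Set SMC = demand: 41.07 + 2.17x = 156.36 - 1.59x → x* = 30.6622.
The Pigouvian tax equals MEC at x*: 5.86 + 1.04×30.6622 = 37.7487.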